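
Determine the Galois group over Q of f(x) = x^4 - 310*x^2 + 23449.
Gal(K/Q) = V_4 (Klein four-group, Z/2Z × Z/2Z)

f factors as (x^2 - 131)(x^2 - 179), so the splitting field is K = Q(sqrt(131), sqrt(179)). The elements 131, 179, 23449 are all non-squares in Q, so sqrt(131) and sqrt(179) generate independent quadratic extensions. Thus [K:Q] = 4 and Gal(K/Q) is generated by the two order-2 automorphisms sqrt(131) ↦ -sqrt(131) and sqrt(179) ↦ -sqrt(179), giving V_4.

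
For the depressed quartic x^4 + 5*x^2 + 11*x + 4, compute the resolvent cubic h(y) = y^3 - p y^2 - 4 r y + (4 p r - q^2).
h(y) = y^3 - 5*y^2 - 16*y - 41

Identify coefficients: p = 5, q = 11, r = 4.
Plug into h(y) = y^3 - p y^2 - 4 r y + (4 p r - q^2):
  h(y) = y^3 - (5) y^2 - 4*(4) y + (4*(5)*(4) - (11)^2)
       = y^3 + (-5) y^2 + (-16) y + (-41).
Simplifying: h(y) = y^3 - 5*y^2 - 16*y - 41.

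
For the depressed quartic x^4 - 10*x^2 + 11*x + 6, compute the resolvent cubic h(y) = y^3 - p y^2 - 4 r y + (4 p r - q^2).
h(y) = y^3 + 10*y^2 - 24*y - 361

Identify coefficients: p = -10, q = 11, r = 6.
Plug into h(y) = y^3 - p y^2 - 4 r y + (4 p r - q^2):
  h(y) = y^3 - (-10) y^2 - 4*(6) y + (4*(-10)*(6) - (11)^2)
       = y^3 + (10) y^2 + (-24) y + (-361).
Simplifying: h(y) = y^3 + 10*y^2 - 24*y - 361.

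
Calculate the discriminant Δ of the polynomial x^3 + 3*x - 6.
Δ = -1080

For x^3 + a x^2 + b x + c the discriminant is Δ = 18 a b c - 4 a^3 c + a^2 b^2 - 4 b^3 - 27 c^2.
Plug a = 0, b = 3, c = -6:
  18*(0)*(3)*(-6) - 4*(0)^3*(-6) + (0)^2*(3)^2 - 4*(3)^3 - 27*(-6)^2
  = 0 + (0) + 0 + (-108) + (-972)
  = -1080.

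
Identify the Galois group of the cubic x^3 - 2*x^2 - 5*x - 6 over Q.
Gal(K/Q) = S_3 (symmetric group of order 6)

Compute the discriminant of x^3 + (-2)*x^2 + (-5)*x + (-6): Δ = -1644. Since Δ is not a rational square, the Galois group is not contained in A_3; it must be the full S_3 (irreducibility of the cubic rules out anything smaller).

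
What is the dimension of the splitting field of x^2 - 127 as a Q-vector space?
[K:Q] = 2

The polynomial x^2 - 127 is irreducible over Q since 127 is not a perfect square. Its splitting field is Q(sqrt(127)), which has degree 2 over Q.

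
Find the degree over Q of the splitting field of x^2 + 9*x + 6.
[K:Q] = 2

The discriminant of x^2 + (9)*x + (6) is b^2 - 4c = 81 - (24) = 57. Since 57 is not a perfect square in Q, the polynomial is irreducible over Q. Its two roots generate a degree-2 extension, so [K:Q] = 2.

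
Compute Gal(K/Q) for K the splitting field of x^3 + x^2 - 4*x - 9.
Gal(K/Q) = S_3 (symmetric group of order 6)

Compute the discriminant of x^3 + (1)*x^2 + (-4)*x + (-9): Δ = -1231. Since Δ is not a rational square, the Galois group is not contained in A_3; it must be the full S_3 (irreducibility of the cubic rules out anything smaller).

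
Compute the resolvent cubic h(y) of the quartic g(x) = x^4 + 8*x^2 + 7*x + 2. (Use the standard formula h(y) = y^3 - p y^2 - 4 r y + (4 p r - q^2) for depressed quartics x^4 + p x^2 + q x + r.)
h(y) = y^3 - 8*y^2 - 8*y + 15

Identify coefficients: p = 8, q = 7, r = 2.
Plug into h(y) = y^3 - p y^2 - 4 r y + (4 p r - q^2):
  h(y) = y^3 - (8) y^2 - 4*(2) y + (4*(8)*(2) - (7)^2)
       = y^3 + (-8) y^2 + (-8) y + (15).
Simplifying: h(y) = y^3 - 8*y^2 - 8*y + 15.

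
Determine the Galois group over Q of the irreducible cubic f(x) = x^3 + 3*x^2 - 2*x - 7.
Gal(K/Q) = S_3 (symmetric group of order 6)

Compute the discriminant of x^3 + (3)*x^2 + (-2)*x + (-7): Δ = 257. Since Δ is not a rational square, the Galois group is not contained in A_3; it must be the full S_3 (irreducibility of the cubic rules out anything smaller).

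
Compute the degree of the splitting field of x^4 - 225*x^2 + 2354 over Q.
[K:Q] = 4

f factors as (x^2 - 11)(x^2 - 214); the splitting field is K = Q(sqrt(11), sqrt(214)). Since 11, 214, and 2354 are all non-squares in Q, the three subfields Q(sqrt(11)), Q(sqrt(214)), Q(sqrt(2354)) are distinct degree-2 extensions, so [K:Q] = 4 (Klein four Galois group).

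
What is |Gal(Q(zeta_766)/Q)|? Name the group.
|Gal(Q(zeta_766)/Q)| = phi(766) = 382; group ≅ (Z/766Z)^* ≅ Z/382Z

The n-th cyclotomic polynomial Φ_766(x) is the minimal polynomial of zeta_766 over Q and has degree phi(766) = 382. So Q(zeta_766) is a degree-382 Galois extension with Galois group (Z/766Z)^*. By CRT, (Z/766Z)^* ≅ (Z/2Z)^* × (Z/383Z)^*. Each prime-power unit group is (Z/2Z)^* ≅ trivial group (order 1); (Z/383Z)^* ≅ Z/382Z. Hence Gal(Q(zeta_766)/Q) ≅ Z/382Z.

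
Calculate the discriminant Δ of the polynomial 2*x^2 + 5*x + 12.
Δ = -71

For a quadratic a x^2 + b x + c the discriminant is Δ = b^2 - 4ac = (5)^2 - 4*(2)*(12) = 25 - (96) = -71.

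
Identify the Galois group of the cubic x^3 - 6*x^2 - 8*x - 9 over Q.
Gal(K/Q) = S_3 (symmetric group of order 6)

Compute the discriminant of x^3 + (-6)*x^2 + (-8)*x + (-9): Δ = -13387. Since Δ is not a rational square, the Galois group is not contained in A_3; it must be the full S_3 (irreducibility of the cubic rules out anything smaller).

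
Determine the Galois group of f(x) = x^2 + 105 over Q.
Gal(K/Q) = Z/2Z (cyclic of order 2)

x^2 + 105 is irreducible over Q since -105 is not a rational square. The splitting field Q(sqrt(-105)) has degree 2 over Q, and its unique nontrivial automorphism is sqrt(-105) ↦ -sqrt(-105). Hence Gal(Q(sqrt(-105))/Q) = Z/2Z.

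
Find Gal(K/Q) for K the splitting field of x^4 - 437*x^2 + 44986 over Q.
Gal(K/Q) = V_4 (Klein four-group, Z/2Z × Z/2Z)

f factors as (x^2 - 166)(x^2 - 271), so the splitting field is K = Q(sqrt(166), sqrt(271)). The elements 166, 271, 44986 are all non-squares in Q, so sqrt(166) and sqrt(271) generate independent quadratic extensions. Thus [K:Q] = 4 and Gal(K/Q) is generated by the two order-2 automorphisms sqrt(166) ↦ -sqrt(166) and sqrt(271) ↦ -sqrt(271), giving V_4.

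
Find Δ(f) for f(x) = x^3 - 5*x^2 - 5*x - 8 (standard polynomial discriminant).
Δ = -8203

For x^3 + a x^2 + b x + c the discriminant is Δ = 18 a b c - 4 a^3 c + a^2 b^2 - 4 b^3 - 27 c^2.
Plug a = -5, b = -5, c = -8:
  18*(-5)*(-5)*(-8) - 4*(-5)^3*(-8) + (-5)^2*(-5)^2 - 4*(-5)^3 - 27*(-8)^2
  = -3600 + (-4000) + 625 + (500) + (-1728)
  = -8203.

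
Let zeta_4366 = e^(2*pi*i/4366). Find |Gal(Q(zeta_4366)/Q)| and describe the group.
|Gal(Q(zeta_4366)/Q)| = phi(4366) = 2088; group ≅ (Z/4366Z)^* ≅ Z/36Z × Z/58Z

The n-th cyclotomic polynomial Φ_4366(x) is the minimal polynomial of zeta_4366 over Q and has degree phi(4366) = 2088. So Q(zeta_4366) is a degree-2088 Galois extension with Galois group (Z/4366Z)^*. By CRT, (Z/4366Z)^* ≅ (Z/2Z)^* × (Z/37Z)^* × (Z/59Z)^*. Each prime-power unit group is (Z/2Z)^* ≅ trivial group (order 1); (Z/37Z)^* ≅ Z/36Z; (Z/59Z)^* ≅ Z/58Z. Hence Gal(Q(zeta_4366)/Q) ≅ Z/36Z × Z/58Z.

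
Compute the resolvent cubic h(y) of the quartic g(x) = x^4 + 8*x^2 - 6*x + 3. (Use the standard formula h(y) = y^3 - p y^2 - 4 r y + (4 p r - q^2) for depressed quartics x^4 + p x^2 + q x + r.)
h(y) = y^3 - 8*y^2 - 12*y + 60

Identify coefficients: p = 8, q = -6, r = 3.
Plug into h(y) = y^3 - p y^2 - 4 r y + (4 p r - q^2):
  h(y) = y^3 - (8) y^2 - 4*(3) y + (4*(8)*(3) - (-6)^2)
       = y^3 + (-8) y^2 + (-12) y + (60).
Simplifying: h(y) = y^3 - 8*y^2 - 12*y + 60.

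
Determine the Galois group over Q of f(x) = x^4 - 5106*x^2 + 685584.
Gal(K/Q) = Z/2Z (cyclic of order 2)

f factors as (x^2 - 4968)(x^2 - 138), so the splitting field is K = Q(sqrt(4968), sqrt(138)). The squarefree part of 4968 is 138 and the squarefree part of 138 is also 138, so sqrt(4968) and sqrt(138) are both rational multiples of sqrt(138). Hence Q(sqrt(4968)) = Q(sqrt(138)) = Q(sqrt(138)), and the splitting field collapses to a single degree-2 extension with Galois group Z/2Z.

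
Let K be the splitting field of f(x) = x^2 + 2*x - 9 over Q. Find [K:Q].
[K:Q] = 2

The discriminant of x^2 + (2)*x + (-9) is b^2 - 4c = 4 - (-36) = 40. Since 40 is not a perfect square in Q, the polynomial is irreducible over Q. Its two roots generate a degree-2 extension, so [K:Q] = 2.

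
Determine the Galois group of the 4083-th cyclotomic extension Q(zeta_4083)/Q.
|Gal(Q(zeta_4083)/Q)| = phi(4083) = 2720; group ≅ (Z/4083Z)^* ≅ Z/2Z × Z/1360Z

The n-th cyclotomic polynomial Φ_4083(x) is the minimal polynomial of zeta_4083 over Q and has degree phi(4083) = 2720. So Q(zeta_4083) is a degree-2720 Galois extension with Galois group (Z/4083Z)^*. By CRT, (Z/4083Z)^* ≅ (Z/3Z)^* × (Z/1361Z)^*. Each prime-power unit group is (Z/3Z)^* ≅ Z/2Z; (Z/1361Z)^* ≅ Z/1360Z. Hence Gal(Q(zeta_4083)/Q) ≅ Z/2Z × Z/1360Z.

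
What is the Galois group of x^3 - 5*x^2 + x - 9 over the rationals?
Gal(K/Q) = S_3 (symmetric group of order 6)

Compute the discriminant of x^3 + (-5)*x^2 + (1)*x + (-9): Δ = -5856. Since Δ is not a rational square, the Galois group is not contained in A_3; it must be the full S_3 (irreducibility of the cubic rules out anything smaller).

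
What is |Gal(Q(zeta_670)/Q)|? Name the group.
|Gal(Q(zeta_670)/Q)| = phi(670) = 264; group ≅ (Z/670Z)^* ≅ Z/4Z × Z/66Z

The n-th cyclotomic polynomial Φ_670(x) is the minimal polynomial of zeta_670 over Q and has degree phi(670) = 264. So Q(zeta_670) is a degree-264 Galois extension with Galois group (Z/670Z)^*. By CRT, (Z/670Z)^* ≅ (Z/2Z)^* × (Z/5Z)^* × (Z/67Z)^*. Each prime-power unit group is (Z/2Z)^* ≅ trivial group (order 1); (Z/5Z)^* ≅ Z/4Z; (Z/67Z)^* ≅ Z/66Z. Hence Gal(Q(zeta_670)/Q) ≅ Z/4Z × Z/66Z.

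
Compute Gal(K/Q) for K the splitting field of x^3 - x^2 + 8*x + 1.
Gal(K/Q) = S_3 (symmetric group of order 6)

Compute the discriminant of x^3 + (-1)*x^2 + (8)*x + (1): Δ = -2151. Since Δ is not a rational square, the Galois group is not contained in A_3; it must be the full S_3 (irreducibility of the cubic rules out anything smaller).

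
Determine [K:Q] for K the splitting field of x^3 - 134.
[K:Q] = 6

x^3 - 134 has one real root r = 134^(1/3) and two complex roots r*zeta_3, r*zeta_3^2 where zeta_3 = e^(2*pi*i/3). The splitting field is Q(r, zeta_3). [Q(r):Q] = 3 and [Q(zeta_3):Q] = 2 with gcd = 1, so [Q(r, zeta_3):Q] = 3 * 2 = 6.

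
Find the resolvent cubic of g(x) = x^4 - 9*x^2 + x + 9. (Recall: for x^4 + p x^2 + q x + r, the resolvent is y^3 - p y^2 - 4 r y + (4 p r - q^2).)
h(y) = y^3 + 9*y^2 - 36*y - 325

Identify coefficients: p = -9, q = 1, r = 9.
Plug into h(y) = y^3 - p y^2 - 4 r y + (4 p r - q^2):
  h(y) = y^3 - (-9) y^2 - 4*(9) y + (4*(-9)*(9) - (1)^2)
       = y^3 + (9) y^2 + (-36) y + (-325).
Simplifying: h(y) = y^3 + 9*y^2 - 36*y - 325.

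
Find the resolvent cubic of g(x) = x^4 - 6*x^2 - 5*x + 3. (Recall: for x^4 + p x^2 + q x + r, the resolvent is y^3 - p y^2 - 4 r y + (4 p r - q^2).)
h(y) = y^3 + 6*y^2 - 12*y - 97

Identify coefficients: p = -6, q = -5, r = 3.
Plug into h(y) = y^3 - p y^2 - 4 r y + (4 p r - q^2):
  h(y) = y^3 - (-6) y^2 - 4*(3) y + (4*(-6)*(3) - (-5)^2)
       = y^3 + (6) y^2 + (-12) y + (-97).
Simplifying: h(y) = y^3 + 6*y^2 - 12*y - 97.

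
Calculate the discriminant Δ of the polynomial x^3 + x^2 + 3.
Δ = -255

For x^3 + a x^2 + b x + c the discriminant is Δ = 18 a b c - 4 a^3 c + a^2 b^2 - 4 b^3 - 27 c^2.
Plug a = 1, b = 0, c = 3:
  18*(1)*(0)*(3) - 4*(1)^3*(3) + (1)^2*(0)^2 - 4*(0)^3 - 27*(3)^2
  = 0 + (-12) + 0 + (0) + (-243)
  = -255.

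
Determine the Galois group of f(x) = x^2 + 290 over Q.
Gal(K/Q) = Z/2Z (cyclic of order 2)

x^2 + 290 is irreducible over Q since -290 is not a rational square. The splitting field Q(sqrt(-290)) has degree 2 over Q, and its unique nontrivial automorphism is sqrt(-290) ↦ -sqrt(-290). Hence Gal(Q(sqrt(-290))/Q) = Z/2Z.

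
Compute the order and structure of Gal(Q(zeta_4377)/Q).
|Gal(Q(zeta_4377)/Q)| = phi(4377) = 2916; group ≅ (Z/4377Z)^* ≅ Z/2Z × Z/1458Z

The n-th cyclotomic polynomial Φ_4377(x) is the minimal polynomial of zeta_4377 over Q and has degree phi(4377) = 2916. So Q(zeta_4377) is a degree-2916 Galois extension with Galois group (Z/4377Z)^*. By CRT, (Z/4377Z)^* ≅ (Z/3Z)^* × (Z/1459Z)^*. Each prime-power unit group is (Z/3Z)^* ≅ Z/2Z; (Z/1459Z)^* ≅ Z/1458Z. Hence Gal(Q(zeta_4377)/Q) ≅ Z/2Z × Z/1458Z.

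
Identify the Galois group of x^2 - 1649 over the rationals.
Gal(K/Q) = Z/2Z (cyclic of order 2)

x^2 - 1649 is irreducible over Q since 1649 is not a rational square. The splitting field Q(sqrt(1649)) has degree 2 over Q, and its unique nontrivial automorphism is sqrt(1649) ↦ -sqrt(1649). Hence Gal(Q(sqrt(1649))/Q) = Z/2Z.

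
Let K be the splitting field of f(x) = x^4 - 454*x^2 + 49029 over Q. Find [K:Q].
[K:Q] = 4

f factors as (x^2 - 277)(x^2 - 177); the splitting field is K = Q(sqrt(277), sqrt(177)). Since 277, 177, and 49029 are all non-squares in Q, the three subfields Q(sqrt(277)), Q(sqrt(177)), Q(sqrt(49029)) are distinct degree-2 extensions, so [K:Q] = 4 (Klein four Galois group).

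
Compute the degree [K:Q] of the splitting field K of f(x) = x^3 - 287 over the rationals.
[K:Q] = 6

x^3 - 287 has one real root r = 287^(1/3) and two complex roots r*zeta_3, r*zeta_3^2 where zeta_3 = e^(2*pi*i/3). The splitting field is Q(r, zeta_3). [Q(r):Q] = 3 and [Q(zeta_3):Q] = 2 with gcd = 1, so [Q(r, zeta_3):Q] = 3 * 2 = 6.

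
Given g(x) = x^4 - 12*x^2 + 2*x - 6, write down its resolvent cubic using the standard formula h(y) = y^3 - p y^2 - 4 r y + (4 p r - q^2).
h(y) = y^3 + 12*y^2 + 24*y + 284

Identify coefficients: p = -12, q = 2, r = -6.
Plug into h(y) = y^3 - p y^2 - 4 r y + (4 p r - q^2):
  h(y) = y^3 - (-12) y^2 - 4*(-6) y + (4*(-12)*(-6) - (2)^2)
       = y^3 + (12) y^2 + (24) y + (284).
Simplifying: h(y) = y^3 + 12*y^2 + 24*y + 284.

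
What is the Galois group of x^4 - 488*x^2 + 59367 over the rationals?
Gal(K/Q) = V_4 (Klein four-group, Z/2Z × Z/2Z)

f factors as (x^2 - 231)(x^2 - 257), so the splitting field is K = Q(sqrt(231), sqrt(257)). The elements 231, 257, 59367 are all non-squares in Q, so sqrt(231) and sqrt(257) generate independent quadratic extensions. Thus [K:Q] = 4 and Gal(K/Q) is generated by the two order-2 automorphisms sqrt(231) ↦ -sqrt(231) and sqrt(257) ↦ -sqrt(257), giving V_4.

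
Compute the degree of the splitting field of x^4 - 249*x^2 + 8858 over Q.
[K:Q] = 4

f factors as (x^2 - 206)(x^2 - 43); the splitting field is K = Q(sqrt(206), sqrt(43)). Since 206, 43, and 8858 are all non-squares in Q, the three subfields Q(sqrt(206)), Q(sqrt(43)), Q(sqrt(8858)) are distinct degree-2 extensions, so [K:Q] = 4 (Klein four Galois group).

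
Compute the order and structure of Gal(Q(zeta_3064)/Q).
|Gal(Q(zeta_3064)/Q)| = phi(3064) = 1528; group ≅ (Z/3064Z)^* ≅ Z/2Z × Z/2Z × Z/382Z

The n-th cyclotomic polynomial Φ_3064(x) is the minimal polynomial of zeta_3064 over Q and has degree phi(3064) = 1528. So Q(zeta_3064) is a degree-1528 Galois extension with Galois group (Z/3064Z)^*. By CRT, (Z/3064Z)^* ≅ (Z/8Z)^* × (Z/383Z)^*. Each prime-power unit group is (Z/8Z)^* ≅ Z/2Z × Z/2Z; (Z/383Z)^* ≅ Z/382Z. Hence Gal(Q(zeta_3064)/Q) ≅ Z/2Z × Z/2Z × Z/382Z.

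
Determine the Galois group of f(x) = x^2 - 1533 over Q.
Gal(K/Q) = Z/2Z (cyclic of order 2)

x^2 - 1533 is irreducible over Q since 1533 is not a rational square. The splitting field Q(sqrt(1533)) has degree 2 over Q, and its unique nontrivial automorphism is sqrt(1533) ↦ -sqrt(1533). Hence Gal(Q(sqrt(1533))/Q) = Z/2Z.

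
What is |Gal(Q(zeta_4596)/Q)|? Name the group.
|Gal(Q(zeta_4596)/Q)| = phi(4596) = 1528; group ≅ (Z/4596Z)^* ≅ Z/2Z × Z/2Z × Z/382Z

The n-th cyclotomic polynomial Φ_4596(x) is the minimal polynomial of zeta_4596 over Q and has degree phi(4596) = 1528. So Q(zeta_4596) is a degree-1528 Galois extension with Galois group (Z/4596Z)^*. By CRT, (Z/4596Z)^* ≅ (Z/4Z)^* × (Z/3Z)^* × (Z/383Z)^*. Each prime-power unit group is (Z/4Z)^* ≅ Z/2Z; (Z/3Z)^* ≅ Z/2Z; (Z/383Z)^* ≅ Z/382Z. Hence Gal(Q(zeta_4596)/Q) ≅ Z/2Z × Z/2Z × Z/382Z.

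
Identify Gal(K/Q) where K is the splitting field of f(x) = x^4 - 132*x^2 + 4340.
Gal(K/Q) = V_4 (Klein four-group, Z/2Z × Z/2Z)

f factors as (x^2 - 70)(x^2 - 62), so the splitting field is K = Q(sqrt(70), sqrt(62)). The elements 70, 62, 4340 are all non-squares in Q, so sqrt(70) and sqrt(62) generate independent quadratic extensions. Thus [K:Q] = 4 and Gal(K/Q) is generated by the two order-2 automorphisms sqrt(70) ↦ -sqrt(70) and sqrt(62) ↦ -sqrt(62), giving V_4.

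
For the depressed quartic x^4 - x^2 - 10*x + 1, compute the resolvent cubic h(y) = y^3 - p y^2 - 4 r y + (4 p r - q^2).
h(y) = y^3 + y^2 - 4*y - 104

Identify coefficients: p = -1, q = -10, r = 1.
Plug into h(y) = y^3 - p y^2 - 4 r y + (4 p r - q^2):
  h(y) = y^3 - (-1) y^2 - 4*(1) y + (4*(-1)*(1) - (-10)^2)
       = y^3 + (1) y^2 + (-4) y + (-104).
Simplifying: h(y) = y^3 + y^2 - 4*y - 104.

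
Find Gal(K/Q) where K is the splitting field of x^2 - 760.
Gal(K/Q) = Z/2Z (cyclic of order 2)

x^2 - 760 is irreducible over Q since 760 is not a rational square. The splitting field Q(sqrt(760)) has degree 2 over Q, and its unique nontrivial automorphism is sqrt(760) ↦ -sqrt(760). Hence Gal(Q(sqrt(760))/Q) = Z/2Z.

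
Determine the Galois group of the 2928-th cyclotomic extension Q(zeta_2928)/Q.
|Gal(Q(zeta_2928)/Q)| = phi(2928) = 960; group ≅ (Z/2928Z)^* ≅ Z/2Z × Z/2Z × Z/4Z × Z/60Z

The n-th cyclotomic polynomial Φ_2928(x) is the minimal polynomial of zeta_2928 over Q and has degree phi(2928) = 960. So Q(zeta_2928) is a degree-960 Galois extension with Galois group (Z/2928Z)^*. By CRT, (Z/2928Z)^* ≅ (Z/16Z)^* × (Z/3Z)^* × (Z/61Z)^*. Each prime-power unit group is (Z/16Z)^* ≅ Z/2Z × Z/4Z; (Z/3Z)^* ≅ Z/2Z; (Z/61Z)^* ≅ Z/60Z. Hence Gal(Q(zeta_2928)/Q) ≅ Z/2Z × Z/2Z × Z/4Z × Z/60Z.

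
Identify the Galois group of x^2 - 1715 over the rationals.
Gal(K/Q) = Z/2Z (cyclic of order 2)

x^2 - 1715 is irreducible over Q since 1715 is not a rational square. The splitting field Q(sqrt(1715)) has degree 2 over Q, and its unique nontrivial automorphism is sqrt(1715) ↦ -sqrt(1715). Hence Gal(Q(sqrt(1715))/Q) = Z/2Z.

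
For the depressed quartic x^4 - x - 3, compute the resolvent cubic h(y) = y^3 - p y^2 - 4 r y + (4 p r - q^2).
h(y) = y^3 + 12*y - 1

Identify coefficients: p = 0, q = -1, r = -3.
Plug into h(y) = y^3 - p y^2 - 4 r y + (4 p r - q^2):
  h(y) = y^3 - (0) y^2 - 4*(-3) y + (4*(0)*(-3) - (-1)^2)
       = y^3 + (0) y^2 + (12) y + (-1).
Simplifying: h(y) = y^3 + 12*y - 1.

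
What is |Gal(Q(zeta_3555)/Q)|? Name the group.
|Gal(Q(zeta_3555)/Q)| = phi(3555) = 1872; group ≅ (Z/3555Z)^* ≅ Z/4Z × Z/6Z × Z/78Z

The n-th cyclotomic polynomial Φ_3555(x) is the minimal polynomial of zeta_3555 over Q and has degree phi(3555) = 1872. So Q(zeta_3555) is a degree-1872 Galois extension with Galois group (Z/3555Z)^*. By CRT, (Z/3555Z)^* ≅ (Z/9Z)^* × (Z/5Z)^* × (Z/79Z)^*. Each prime-power unit group is (Z/9Z)^* ≅ Z/6Z; (Z/5Z)^* ≅ Z/4Z; (Z/79Z)^* ≅ Z/78Z. Hence Gal(Q(zeta_3555)/Q) ≅ Z/4Z × Z/6Z × Z/78Z.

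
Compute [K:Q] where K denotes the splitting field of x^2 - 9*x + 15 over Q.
[K:Q] = 2

The discriminant of x^2 + (-9)*x + (15) is b^2 - 4c = 81 - (60) = 21. Since 21 is not a perfect square in Q, the polynomial is irreducible over Q. Its two roots generate a degree-2 extension, so [K:Q] = 2.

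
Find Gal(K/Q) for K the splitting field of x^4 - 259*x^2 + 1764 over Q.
Gal(K/Q) = Z/2Z (cyclic of order 2)

f factors as (x^2 - 252)(x^2 - 7), so the splitting field is K = Q(sqrt(252), sqrt(7)). The squarefree part of 252 is 7 and the squarefree part of 7 is also 7, so sqrt(252) and sqrt(7) are both rational multiples of sqrt(7). Hence Q(sqrt(252)) = Q(sqrt(7)) = Q(sqrt(7)), and the splitting field collapses to a single degree-2 extension with Galois group Z/2Z.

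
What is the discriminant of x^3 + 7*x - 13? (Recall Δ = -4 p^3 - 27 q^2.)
Δ = -5935

For a depressed cubic x^3 + p x + q the discriminant is Δ = -4 p^3 - 27 q^2 = -4*(7)^3 - 27*(-13)^2 = -1372 - 4563 = -5935.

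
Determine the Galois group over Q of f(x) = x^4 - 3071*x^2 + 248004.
Gal(K/Q) = Z/2Z (cyclic of order 2)

f factors as (x^2 - 83)(x^2 - 2988), so the splitting field is K = Q(sqrt(83), sqrt(2988)). The squarefree part of 83 is 83 and the squarefree part of 2988 is also 83, so sqrt(83) and sqrt(2988) are both rational multiples of sqrt(83). Hence Q(sqrt(83)) = Q(sqrt(2988)) = Q(sqrt(83)), and the splitting field collapses to a single degree-2 extension with Galois group Z/2Z.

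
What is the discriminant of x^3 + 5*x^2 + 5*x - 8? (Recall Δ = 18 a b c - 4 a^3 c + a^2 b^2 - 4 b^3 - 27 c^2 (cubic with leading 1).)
Δ = -1203

For x^3 + a x^2 + b x + c the discriminant is Δ = 18 a b c - 4 a^3 c + a^2 b^2 - 4 b^3 - 27 c^2.
Plug a = 5, b = 5, c = -8:
  18*(5)*(5)*(-8) - 4*(5)^3*(-8) + (5)^2*(5)^2 - 4*(5)^3 - 27*(-8)^2
  = -3600 + (4000) + 625 + (-500) + (-1728)
  = -1203.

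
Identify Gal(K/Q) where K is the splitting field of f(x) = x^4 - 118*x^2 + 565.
Gal(K/Q) = V_4 (Klein four-group, Z/2Z × Z/2Z)

f factors as (x^2 - 113)(x^2 - 5), so the splitting field is K = Q(sqrt(113), sqrt(5)). The elements 113, 5, 565 are all non-squares in Q, so sqrt(113) and sqrt(5) generate independent quadratic extensions. Thus [K:Q] = 4 and Gal(K/Q) is generated by the two order-2 automorphisms sqrt(113) ↦ -sqrt(113) and sqrt(5) ↦ -sqrt(5), giving V_4.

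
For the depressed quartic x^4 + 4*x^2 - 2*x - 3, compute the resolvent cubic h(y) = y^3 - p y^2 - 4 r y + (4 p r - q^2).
h(y) = y^3 - 4*y^2 + 12*y - 52

Identify coefficients: p = 4, q = -2, r = -3.
Plug into h(y) = y^3 - p y^2 - 4 r y + (4 p r - q^2):
  h(y) = y^3 - (4) y^2 - 4*(-3) y + (4*(4)*(-3) - (-2)^2)
       = y^3 + (-4) y^2 + (12) y + (-52).
Simplifying: h(y) = y^3 - 4*y^2 + 12*y - 52.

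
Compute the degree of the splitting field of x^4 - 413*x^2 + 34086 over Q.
[K:Q] = 4

f factors as (x^2 - 114)(x^2 - 299); the splitting field is K = Q(sqrt(114), sqrt(299)). Since 114, 299, and 34086 are all non-squares in Q, the three subfields Q(sqrt(114)), Q(sqrt(299)), Q(sqrt(34086)) are distinct degree-2 extensions, so [K:Q] = 4 (Klein four Galois group).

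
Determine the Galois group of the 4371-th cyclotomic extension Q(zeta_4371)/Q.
|Gal(Q(zeta_4371)/Q)| = phi(4371) = 2760; group ≅ (Z/4371Z)^* ≅ Z/2Z × Z/30Z × Z/46Z

The n-th cyclotomic polynomial Φ_4371(x) is the minimal polynomial of zeta_4371 over Q and has degree phi(4371) = 2760. So Q(zeta_4371) is a degree-2760 Galois extension with Galois group (Z/4371Z)^*. By CRT, (Z/4371Z)^* ≅ (Z/3Z)^* × (Z/31Z)^* × (Z/47Z)^*. Each prime-power unit group is (Z/3Z)^* ≅ Z/2Z; (Z/31Z)^* ≅ Z/30Z; (Z/47Z)^* ≅ Z/46Z. Hence Gal(Q(zeta_4371)/Q) ≅ Z/2Z × Z/30Z × Z/46Z.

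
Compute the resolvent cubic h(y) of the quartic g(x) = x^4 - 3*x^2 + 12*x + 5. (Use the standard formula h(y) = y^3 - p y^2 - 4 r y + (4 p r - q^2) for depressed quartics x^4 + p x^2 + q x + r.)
h(y) = y^3 + 3*y^2 - 20*y - 204

Identify coefficients: p = -3, q = 12, r = 5.
Plug into h(y) = y^3 - p y^2 - 4 r y + (4 p r - q^2):
  h(y) = y^3 - (-3) y^2 - 4*(5) y + (4*(-3)*(5) - (12)^2)
       = y^3 + (3) y^2 + (-20) y + (-204).
Simplifying: h(y) = y^3 + 3*y^2 - 20*y - 204.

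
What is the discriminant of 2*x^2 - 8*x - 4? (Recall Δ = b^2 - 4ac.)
Δ = 96

For a quadratic a x^2 + b x + c the discriminant is Δ = b^2 - 4ac = (-8)^2 - 4*(2)*(-4) = 64 - (-32) = 96.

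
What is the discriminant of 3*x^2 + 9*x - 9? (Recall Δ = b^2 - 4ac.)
Δ = 189

For a quadratic a x^2 + b x + c the discriminant is Δ = b^2 - 4ac = (9)^2 - 4*(3)*(-9) = 81 - (-108) = 189.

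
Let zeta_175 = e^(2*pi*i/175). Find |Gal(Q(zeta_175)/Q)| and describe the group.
|Gal(Q(zeta_175)/Q)| = phi(175) = 120; group ≅ (Z/175Z)^* ≅ Z/6Z × Z/20Z

The n-th cyclotomic polynomial Φ_175(x) is the minimal polynomial of zeta_175 over Q and has degree phi(175) = 120. So Q(zeta_175) is a degree-120 Galois extension with Galois group (Z/175Z)^*. By CRT, (Z/175Z)^* ≅ (Z/25Z)^* × (Z/7Z)^*. Each prime-power unit group is (Z/25Z)^* ≅ Z/20Z; (Z/7Z)^* ≅ Z/6Z. Hence Gal(Q(zeta_175)/Q) ≅ Z/6Z × Z/20Z.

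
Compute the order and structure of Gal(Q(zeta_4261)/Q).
|Gal(Q(zeta_4261)/Q)| = phi(4261) = 4260; group ≅ (Z/4261Z)^* ≅ Z/4260Z

The n-th cyclotomic polynomial Φ_4261(x) is the minimal polynomial of zeta_4261 over Q and has degree phi(4261) = 4260. So Q(zeta_4261) is a degree-4260 Galois extension with Galois group (Z/4261Z)^*. (Z/4261Z)^* is cyclic since 4261 is an odd prime power (or 4). Hence Gal(Q(zeta_4261)/Q) ≅ Z/4260Z.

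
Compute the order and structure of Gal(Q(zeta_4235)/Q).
|Gal(Q(zeta_4235)/Q)| = phi(4235) = 2640; group ≅ (Z/4235Z)^* ≅ Z/4Z × Z/6Z × Z/110Z

The n-th cyclotomic polynomial Φ_4235(x) is the minimal polynomial of zeta_4235 over Q and has degree phi(4235) = 2640. So Q(zeta_4235) is a degree-2640 Galois extension with Galois group (Z/4235Z)^*. By CRT, (Z/4235Z)^* ≅ (Z/5Z)^* × (Z/7Z)^* × (Z/121Z)^*. Each prime-power unit group is (Z/5Z)^* ≅ Z/4Z; (Z/7Z)^* ≅ Z/6Z; (Z/121Z)^* ≅ Z/110Z. Hence Gal(Q(zeta_4235)/Q) ≅ Z/4Z × Z/6Z × Z/110Z.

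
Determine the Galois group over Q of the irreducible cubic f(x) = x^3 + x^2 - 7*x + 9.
Gal(K/Q) = S_3 (symmetric group of order 6)

Compute the discriminant of x^3 + (1)*x^2 + (-7)*x + (9): Δ = -1936. Since Δ is not a rational square, the Galois group is not contained in A_3; it must be the full S_3 (irreducibility of the cubic rules out anything smaller).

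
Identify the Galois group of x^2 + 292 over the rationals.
Gal(K/Q) = Z/2Z (cyclic of order 2)

x^2 + 292 is irreducible over Q since -292 is not a rational square. The splitting field Q(sqrt(-292)) has degree 2 over Q, and its unique nontrivial automorphism is sqrt(-292) ↦ -sqrt(-292). Hence Gal(Q(sqrt(-292))/Q) = Z/2Z.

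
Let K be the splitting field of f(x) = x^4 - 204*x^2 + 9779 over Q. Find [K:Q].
[K:Q] = 4

f factors as (x^2 - 77)(x^2 - 127); the splitting field is K = Q(sqrt(77), sqrt(127)). Since 77, 127, and 9779 are all non-squares in Q, the three subfields Q(sqrt(77)), Q(sqrt(127)), Q(sqrt(9779)) are distinct degree-2 extensions, so [K:Q] = 4 (Klein four Galois group).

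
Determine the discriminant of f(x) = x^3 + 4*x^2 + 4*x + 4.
Δ = -304

For x^3 + a x^2 + b x + c the discriminant is Δ = 18 a b c - 4 a^3 c + a^2 b^2 - 4 b^3 - 27 c^2.
Plug a = 4, b = 4, c = 4:
  18*(4)*(4)*(4) - 4*(4)^3*(4) + (4)^2*(4)^2 - 4*(4)^3 - 27*(4)^2
  = 1152 + (-1024) + 256 + (-256) + (-432)
  = -304.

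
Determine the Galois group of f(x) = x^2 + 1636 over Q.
Gal(K/Q) = Z/2Z (cyclic of order 2)

x^2 + 1636 is irreducible over Q since -1636 is not a rational square. The splitting field Q(sqrt(-1636)) has degree 2 over Q, and its unique nontrivial automorphism is sqrt(-1636) ↦ -sqrt(-1636). Hence Gal(Q(sqrt(-1636))/Q) = Z/2Z.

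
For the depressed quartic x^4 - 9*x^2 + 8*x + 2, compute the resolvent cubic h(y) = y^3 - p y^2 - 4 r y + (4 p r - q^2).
h(y) = y^3 + 9*y^2 - 8*y - 136

Identify coefficients: p = -9, q = 8, r = 2.
Plug into h(y) = y^3 - p y^2 - 4 r y + (4 p r - q^2):
  h(y) = y^3 - (-9) y^2 - 4*(2) y + (4*(-9)*(2) - (8)^2)
       = y^3 + (9) y^2 + (-8) y + (-136).
Simplifying: h(y) = y^3 + 9*y^2 - 8*y - 136.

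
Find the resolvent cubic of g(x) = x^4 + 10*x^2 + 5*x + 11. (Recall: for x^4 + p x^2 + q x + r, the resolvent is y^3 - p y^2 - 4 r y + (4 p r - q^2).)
h(y) = y^3 - 10*y^2 - 44*y + 415

Identify coefficients: p = 10, q = 5, r = 11.
Plug into h(y) = y^3 - p y^2 - 4 r y + (4 p r - q^2):
  h(y) = y^3 - (10) y^2 - 4*(11) y + (4*(10)*(11) - (5)^2)
       = y^3 + (-10) y^2 + (-44) y + (415).
Simplifying: h(y) = y^3 - 10*y^2 - 44*y + 415.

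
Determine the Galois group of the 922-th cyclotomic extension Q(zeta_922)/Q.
|Gal(Q(zeta_922)/Q)| = phi(922) = 460; group ≅ (Z/922Z)^* ≅ Z/460Z

The n-th cyclotomic polynomial Φ_922(x) is the minimal polynomial of zeta_922 over Q and has degree phi(922) = 460. So Q(zeta_922) is a degree-460 Galois extension with Galois group (Z/922Z)^*. By CRT, (Z/922Z)^* ≅ (Z/2Z)^* × (Z/461Z)^*. Each prime-power unit group is (Z/2Z)^* ≅ trivial group (order 1); (Z/461Z)^* ≅ Z/460Z. Hence Gal(Q(zeta_922)/Q) ≅ Z/460Z.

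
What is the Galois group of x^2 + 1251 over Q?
Gal(K/Q) = Z/2Z (cyclic of order 2)

x^2 + 1251 is irreducible over Q since -1251 is not a rational square. The splitting field Q(sqrt(-1251)) has degree 2 over Q, and its unique nontrivial automorphism is sqrt(-1251) ↦ -sqrt(-1251). Hence Gal(Q(sqrt(-1251))/Q) = Z/2Z.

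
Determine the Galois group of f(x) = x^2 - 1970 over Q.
Gal(K/Q) = Z/2Z (cyclic of order 2)

x^2 - 1970 is irreducible over Q since 1970 is not a rational square. The splitting field Q(sqrt(1970)) has degree 2 over Q, and its unique nontrivial automorphism is sqrt(1970) ↦ -sqrt(1970). Hence Gal(Q(sqrt(1970))/Q) = Z/2Z.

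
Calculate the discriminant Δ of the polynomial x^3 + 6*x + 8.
Δ = -2592

For a depressed cubic x^3 + p x + q the discriminant is Δ = -4 p^3 - 27 q^2 = -4*(6)^3 - 27*(8)^2 = -864 - 1728 = -2592.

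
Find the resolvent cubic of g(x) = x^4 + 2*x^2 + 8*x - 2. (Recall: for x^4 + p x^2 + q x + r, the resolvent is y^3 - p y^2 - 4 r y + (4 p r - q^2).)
h(y) = y^3 - 2*y^2 + 8*y - 80

Identify coefficients: p = 2, q = 8, r = -2.
Plug into h(y) = y^3 - p y^2 - 4 r y + (4 p r - q^2):
  h(y) = y^3 - (2) y^2 - 4*(-2) y + (4*(2)*(-2) - (8)^2)
       = y^3 + (-2) y^2 + (8) y + (-80).
Simplifying: h(y) = y^3 - 2*y^2 + 8*y - 80.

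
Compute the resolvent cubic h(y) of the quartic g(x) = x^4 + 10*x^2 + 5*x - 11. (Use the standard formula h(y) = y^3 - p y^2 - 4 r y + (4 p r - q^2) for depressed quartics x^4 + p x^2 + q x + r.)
h(y) = y^3 - 10*y^2 + 44*y - 465

Identify coefficients: p = 10, q = 5, r = -11.
Plug into h(y) = y^3 - p y^2 - 4 r y + (4 p r - q^2):
  h(y) = y^3 - (10) y^2 - 4*(-11) y + (4*(10)*(-11) - (5)^2)
       = y^3 + (-10) y^2 + (44) y + (-465).
Simplifying: h(y) = y^3 - 10*y^2 + 44*y - 465.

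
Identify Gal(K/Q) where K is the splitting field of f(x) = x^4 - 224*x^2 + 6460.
Gal(K/Q) = V_4 (Klein four-group, Z/2Z × Z/2Z)

f factors as (x^2 - 190)(x^2 - 34), so the splitting field is K = Q(sqrt(190), sqrt(34)). The elements 190, 34, 6460 are all non-squares in Q, so sqrt(190) and sqrt(34) generate independent quadratic extensions. Thus [K:Q] = 4 and Gal(K/Q) is generated by the two order-2 automorphisms sqrt(190) ↦ -sqrt(190) and sqrt(34) ↦ -sqrt(34), giving V_4.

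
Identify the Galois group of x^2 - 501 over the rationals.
Gal(K/Q) = Z/2Z (cyclic of order 2)

x^2 - 501 is irreducible over Q since 501 is not a rational square. The splitting field Q(sqrt(501)) has degree 2 over Q, and its unique nontrivial automorphism is sqrt(501) ↦ -sqrt(501). Hence Gal(Q(sqrt(501))/Q) = Z/2Z.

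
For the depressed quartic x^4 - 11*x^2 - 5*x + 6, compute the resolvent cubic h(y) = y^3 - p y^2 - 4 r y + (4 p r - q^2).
h(y) = y^3 + 11*y^2 - 24*y - 289

Identify coefficients: p = -11, q = -5, r = 6.
Plug into h(y) = y^3 - p y^2 - 4 r y + (4 p r - q^2):
  h(y) = y^3 - (-11) y^2 - 4*(6) y + (4*(-11)*(6) - (-5)^2)
       = y^3 + (11) y^2 + (-24) y + (-289).
Simplifying: h(y) = y^3 + 11*y^2 - 24*y - 289.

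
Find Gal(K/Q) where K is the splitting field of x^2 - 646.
Gal(K/Q) = Z/2Z (cyclic of order 2)

x^2 - 646 is irreducible over Q since 646 is not a rational square. The splitting field Q(sqrt(646)) has degree 2 over Q, and its unique nontrivial automorphism is sqrt(646) ↦ -sqrt(646). Hence Gal(Q(sqrt(646))/Q) = Z/2Z.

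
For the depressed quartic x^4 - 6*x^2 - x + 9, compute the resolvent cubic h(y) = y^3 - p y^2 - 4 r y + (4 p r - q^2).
h(y) = y^3 + 6*y^2 - 36*y - 217

Identify coefficients: p = -6, q = -1, r = 9.
Plug into h(y) = y^3 - p y^2 - 4 r y + (4 p r - q^2):
  h(y) = y^3 - (-6) y^2 - 4*(9) y + (4*(-6)*(9) - (-1)^2)
       = y^3 + (6) y^2 + (-36) y + (-217).
Simplifying: h(y) = y^3 + 6*y^2 - 36*y - 217.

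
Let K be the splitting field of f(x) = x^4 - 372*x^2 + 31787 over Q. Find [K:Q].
[K:Q] = 4

f factors as (x^2 - 239)(x^2 - 133); the splitting field is K = Q(sqrt(239), sqrt(133)). Since 239, 133, and 31787 are all non-squares in Q, the three subfields Q(sqrt(239)), Q(sqrt(133)), Q(sqrt(31787)) are distinct degree-2 extensions, so [K:Q] = 4 (Klein four Galois group).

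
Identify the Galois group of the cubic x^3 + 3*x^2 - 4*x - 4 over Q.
Gal(K/Q) = S_3 (symmetric group of order 6)

Compute the discriminant of x^3 + (3)*x^2 + (-4)*x + (-4): Δ = 1264. Since Δ is not a rational square, the Galois group is not contained in A_3; it must be the full S_3 (irreducibility of the cubic rules out anything smaller).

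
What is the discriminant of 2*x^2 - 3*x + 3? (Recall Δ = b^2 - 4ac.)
Δ = -15

For a quadratic a x^2 + b x + c the discriminant is Δ = b^2 - 4ac = (-3)^2 - 4*(2)*(3) = 9 - (24) = -15.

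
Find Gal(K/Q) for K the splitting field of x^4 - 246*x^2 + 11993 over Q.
Gal(K/Q) = V_4 (Klein four-group, Z/2Z × Z/2Z)

f factors as (x^2 - 179)(x^2 - 67), so the splitting field is K = Q(sqrt(179), sqrt(67)). The elements 179, 67, 11993 are all non-squares in Q, so sqrt(179) and sqrt(67) generate independent quadratic extensions. Thus [K:Q] = 4 and Gal(K/Q) is generated by the two order-2 automorphisms sqrt(179) ↦ -sqrt(179) and sqrt(67) ↦ -sqrt(67), giving V_4.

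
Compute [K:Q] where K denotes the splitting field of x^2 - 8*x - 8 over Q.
[K:Q] = 2

The discriminant of x^2 + (-8)*x + (-8) is b^2 - 4c = 64 - (-32) = 96. Since 96 is not a perfect square in Q, the polynomial is irreducible over Q. Its two roots generate a degree-2 extension, so [K:Q] = 2.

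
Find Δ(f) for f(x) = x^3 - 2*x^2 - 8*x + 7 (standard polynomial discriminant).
Δ = 3221

For x^3 + a x^2 + b x + c the discriminant is Δ = 18 a b c - 4 a^3 c + a^2 b^2 - 4 b^3 - 27 c^2.
Plug a = -2, b = -8, c = 7:
  18*(-2)*(-8)*(7) - 4*(-2)^3*(7) + (-2)^2*(-8)^2 - 4*(-8)^3 - 27*(7)^2
  = 2016 + (224) + 256 + (2048) + (-1323)
  = 3221.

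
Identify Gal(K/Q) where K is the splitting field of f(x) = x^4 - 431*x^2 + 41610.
Gal(K/Q) = V_4 (Klein four-group, Z/2Z × Z/2Z)

f factors as (x^2 - 285)(x^2 - 146), so the splitting field is K = Q(sqrt(285), sqrt(146)). The elements 285, 146, 41610 are all non-squares in Q, so sqrt(285) and sqrt(146) generate independent quadratic extensions. Thus [K:Q] = 4 and Gal(K/Q) is generated by the two order-2 automorphisms sqrt(285) ↦ -sqrt(285) and sqrt(146) ↦ -sqrt(146), giving V_4.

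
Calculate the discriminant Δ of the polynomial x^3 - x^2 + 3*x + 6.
Δ = -1371

For x^3 + a x^2 + b x + c the discriminant is Δ = 18 a b c - 4 a^3 c + a^2 b^2 - 4 b^3 - 27 c^2.
Plug a = -1, b = 3, c = 6:
  18*(-1)*(3)*(6) - 4*(-1)^3*(6) + (-1)^2*(3)^2 - 4*(3)^3 - 27*(6)^2
  = -324 + (24) + 9 + (-108) + (-972)
  = -1371.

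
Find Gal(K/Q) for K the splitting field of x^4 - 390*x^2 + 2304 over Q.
Gal(K/Q) = Z/2Z (cyclic of order 2)

f factors as (x^2 - 6)(x^2 - 384), so the splitting field is K = Q(sqrt(6), sqrt(384)). The squarefree part of 6 is 6 and the squarefree part of 384 is also 6, so sqrt(6) and sqrt(384) are both rational multiples of sqrt(6). Hence Q(sqrt(6)) = Q(sqrt(384)) = Q(sqrt(6)), and the splitting field collapses to a single degree-2 extension with Galois group Z/2Z.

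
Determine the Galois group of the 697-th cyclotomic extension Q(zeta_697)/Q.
|Gal(Q(zeta_697)/Q)| = phi(697) = 640; group ≅ (Z/697Z)^* ≅ Z/16Z × Z/40Z

The n-th cyclotomic polynomial Φ_697(x) is the minimal polynomial of zeta_697 over Q and has degree phi(697) = 640. So Q(zeta_697) is a degree-640 Galois extension with Galois group (Z/697Z)^*. By CRT, (Z/697Z)^* ≅ (Z/17Z)^* × (Z/41Z)^*. Each prime-power unit group is (Z/17Z)^* ≅ Z/16Z; (Z/41Z)^* ≅ Z/40Z. Hence Gal(Q(zeta_697)/Q) ≅ Z/16Z × Z/40Z.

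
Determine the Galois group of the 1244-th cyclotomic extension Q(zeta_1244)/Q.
|Gal(Q(zeta_1244)/Q)| = phi(1244) = 620; group ≅ (Z/1244Z)^* ≅ Z/2Z × Z/310Z

The n-th cyclotomic polynomial Φ_1244(x) is the minimal polynomial of zeta_1244 over Q and has degree phi(1244) = 620. So Q(zeta_1244) is a degree-620 Galois extension with Galois group (Z/1244Z)^*. By CRT, (Z/1244Z)^* ≅ (Z/4Z)^* × (Z/311Z)^*. Each prime-power unit group is (Z/4Z)^* ≅ Z/2Z; (Z/311Z)^* ≅ Z/310Z. Hence Gal(Q(zeta_1244)/Q) ≅ Z/2Z × Z/310Z.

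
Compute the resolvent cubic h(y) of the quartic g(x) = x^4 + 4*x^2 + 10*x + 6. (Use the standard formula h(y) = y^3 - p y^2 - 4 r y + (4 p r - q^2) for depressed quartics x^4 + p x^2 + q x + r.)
h(y) = y^3 - 4*y^2 - 24*y - 4

Identify coefficients: p = 4, q = 10, r = 6.
Plug into h(y) = y^3 - p y^2 - 4 r y + (4 p r - q^2):
  h(y) = y^3 - (4) y^2 - 4*(6) y + (4*(4)*(6) - (10)^2)
       = y^3 + (-4) y^2 + (-24) y + (-4).
Simplifying: h(y) = y^3 - 4*y^2 - 24*y - 4.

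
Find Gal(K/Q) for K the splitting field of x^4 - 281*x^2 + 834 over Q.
Gal(K/Q) = V_4 (Klein four-group, Z/2Z × Z/2Z)

f factors as (x^2 - 278)(x^2 - 3), so the splitting field is K = Q(sqrt(278), sqrt(3)). The elements 278, 3, 834 are all non-squares in Q, so sqrt(278) and sqrt(3) generate independent quadratic extensions. Thus [K:Q] = 4 and Gal(K/Q) is generated by the two order-2 automorphisms sqrt(278) ↦ -sqrt(278) and sqrt(3) ↦ -sqrt(3), giving V_4.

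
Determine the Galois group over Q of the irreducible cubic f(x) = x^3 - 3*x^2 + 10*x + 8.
Gal(K/Q) = S_3 (symmetric group of order 6)

Compute the discriminant of x^3 + (-3)*x^2 + (10)*x + (8): Δ = -8284. Since Δ is not a rational square, the Galois group is not contained in A_3; it must be the full S_3 (irreducibility of the cubic rules out anything smaller).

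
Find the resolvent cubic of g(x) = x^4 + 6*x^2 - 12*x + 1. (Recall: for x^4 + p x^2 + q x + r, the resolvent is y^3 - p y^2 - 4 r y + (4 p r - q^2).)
h(y) = y^3 - 6*y^2 - 4*y - 120

Identify coefficients: p = 6, q = -12, r = 1.
Plug into h(y) = y^3 - p y^2 - 4 r y + (4 p r - q^2):
  h(y) = y^3 - (6) y^2 - 4*(1) y + (4*(6)*(1) - (-12)^2)
       = y^3 + (-6) y^2 + (-4) y + (-120).
Simplifying: h(y) = y^3 - 6*y^2 - 4*y - 120.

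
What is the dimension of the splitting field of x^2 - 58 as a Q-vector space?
[K:Q] = 2

The polynomial x^2 - 58 is irreducible over Q since 58 is not a perfect square. Its splitting field is Q(sqrt(58)), which has degree 2 over Q.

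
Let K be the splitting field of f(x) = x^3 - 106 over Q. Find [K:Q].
[K:Q] = 6

x^3 - 106 has one real root r = 106^(1/3) and two complex roots r*zeta_3, r*zeta_3^2 where zeta_3 = e^(2*pi*i/3). The splitting field is Q(r, zeta_3). [Q(r):Q] = 3 and [Q(zeta_3):Q] = 2 with gcd = 1, so [Q(r, zeta_3):Q] = 3 * 2 = 6.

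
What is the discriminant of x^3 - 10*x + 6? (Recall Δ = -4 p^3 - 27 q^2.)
Δ = 3028

For a depressed cubic x^3 + p x + q the discriminant is Δ = -4 p^3 - 27 q^2 = -4*(-10)^3 - 27*(6)^2 = 4000 - 972 = 3028.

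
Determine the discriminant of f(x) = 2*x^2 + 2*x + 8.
Δ = -60

For a quadratic a x^2 + b x + c the discriminant is Δ = b^2 - 4ac = (2)^2 - 4*(2)*(8) = 4 - (64) = -60.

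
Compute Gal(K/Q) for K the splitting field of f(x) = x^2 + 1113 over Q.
Gal(K/Q) = Z/2Z (cyclic of order 2)

x^2 + 1113 is irreducible over Q since -1113 is not a rational square. The splitting field Q(sqrt(-1113)) has degree 2 over Q, and its unique nontrivial automorphism is sqrt(-1113) ↦ -sqrt(-1113). Hence Gal(Q(sqrt(-1113))/Q) = Z/2Z.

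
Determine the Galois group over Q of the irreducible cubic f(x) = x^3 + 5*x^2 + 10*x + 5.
Gal(K/Q) = S_3 (symmetric group of order 6)

Compute the discriminant of x^3 + (5)*x^2 + (10)*x + (5): Δ = -175. Since Δ is not a rational square, the Galois group is not contained in A_3; it must be the full S_3 (irreducibility of the cubic rules out anything smaller).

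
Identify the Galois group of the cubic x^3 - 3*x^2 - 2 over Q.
Gal(K/Q) = S_3 (symmetric group of order 6)

Compute the discriminant of x^3 + (-3)*x^2 + (0)*x + (-2): Δ = -324. Since Δ is not a rational square, the Galois group is not contained in A_3; it must be the full S_3 (irreducibility of the cubic rules out anything smaller).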